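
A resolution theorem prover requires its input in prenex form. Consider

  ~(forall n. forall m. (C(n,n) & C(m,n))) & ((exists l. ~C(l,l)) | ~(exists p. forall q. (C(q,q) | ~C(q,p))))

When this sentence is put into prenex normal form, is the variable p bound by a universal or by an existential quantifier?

universal

Push ¬ through the quantifiers and connectives to reach negation normal form:
  (exists n. exists m. (~C(n,n) | ~C(m,n))) & ((exists l. ~C(l,l)) | (forall p. exists q. (~C(q,q) & C(q,p))))
All bound variables are already distinct, so no renaming is needed.
Pull the quantifiers to the front (each side's bound variable is not free in the other side):
  exists n. exists m. exists l. forall p. exists q. ((~C(n,n) | ~C(m,n)) & (~C(l,l) | ~C(q,q) & C(q,p)))
The quantifier exists p sits under an odd number of negations, so it flips to forall p.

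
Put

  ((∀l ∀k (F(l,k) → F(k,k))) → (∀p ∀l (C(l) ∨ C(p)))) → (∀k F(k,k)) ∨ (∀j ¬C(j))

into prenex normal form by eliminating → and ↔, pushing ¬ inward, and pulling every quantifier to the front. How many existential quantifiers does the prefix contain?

2

Rewrite implications/biconditionals: A → B as ¬A ∨ B.
  ¬(¬(∀l ∀k (¬F(l,k) ∨ F(k,k))) ∨ (∀p ∀l (C(l) ∨ C(p)))) ∨ (∀k F(k,k)) ∨ (∀j ¬C(j))
Push ¬ through the quantifiers and connectives to reach negation normal form:
  (∀l ∀k (¬F(l,k) ∨ F(k,k))) ∧ (∃p ∃l (¬C(l) ∧ ¬C(p))) ∨ (∀k F(k,k)) ∨ (∀j ¬C(j))
Give each quantifier a distinct variable: l↦b, k↦v1.
  (∀l ∀k (¬F(l,k) ∨ F(k,k))) ∧ (∃p ∃b (¬C(b) ∧ ¬C(p))) ∨ (∀v1 F(v1,v1)) ∨ (∀j ¬C(j))
Pull the quantifiers to the front (each side's bound variable is not free in the other side):
  ∀l ∀k ∃p ∃b ∀v1 ∀j ((¬F(l,k) ∨ F(k,k)) ∧ ¬C(b) ∧ ¬C(p) ∨ F(v1,v1) ∨ ¬C(j))
The prefix is ∀l ∀k ∃p ∃b ∀v1 ∀j: 4 universal, 2 existential.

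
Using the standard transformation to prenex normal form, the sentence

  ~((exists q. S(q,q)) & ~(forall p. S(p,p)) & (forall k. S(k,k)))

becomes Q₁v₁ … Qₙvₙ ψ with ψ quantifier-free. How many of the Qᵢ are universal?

Push ¬ through the quantifiers and connectives to reach negation normal form:
  (forall q. ~S(q,q)) | (forall p. S(p,p)) | (exists k. ~S(k,k))
All bound variables are already distinct, so no renaming is needed.
Extract every quantifier outward, since the variables are now distinct and don't occur free across branches:
  forall q. forall p. exists k. (~S(q,q) | S(p,p) | ~S(k,k))
The prefix is forall q forall p exists k: 2 universal, 1 existential.

2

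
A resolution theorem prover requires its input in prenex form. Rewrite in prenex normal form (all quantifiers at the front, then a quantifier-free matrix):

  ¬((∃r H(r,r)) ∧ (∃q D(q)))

∀r ∀q (¬H(r,r) ∨ ¬D(q))

Move each ¬ inward, flipping quantifiers it crosses:
  (∀r ¬H(r,r)) ∨ (∀q ¬D(q))
All bound variables are already distinct, so no renaming is needed.
Finally move all quantifiers to the prefix:
  ∀r ∀q (¬H(r,r) ∨ ¬D(q))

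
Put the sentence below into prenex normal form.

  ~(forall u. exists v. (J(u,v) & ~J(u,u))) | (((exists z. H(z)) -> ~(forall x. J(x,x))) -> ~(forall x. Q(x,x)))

exists u. forall v. exists z. forall x. exists x1. (~J(u,v) | J(u,u) | H(z) & J(x,x) | ~Q(x1,x1))

First replace A → B with ¬A ∨ B.
  ~(forall u. exists v. (J(u,v) & ~J(u,u))) | ~(~(exists z. H(z)) | ~(forall x. J(x,x))) | ~(forall x. Q(x,x))
Drive negations inward (¬∀x A ≡ ∃x ¬A, ¬∃x A ≡ ∀x ¬A, De Morgan for ∧/∨):
  (exists u. forall v. (~J(u,v) | J(u,u))) | (exists z. H(z)) & (forall x. J(x,x)) | (exists x. ~Q(x,x))
Standardize variables apart so no two quantifiers bind the same name: x↦x1.
  (exists u. forall v. (~J(u,v) | J(u,u))) | (exists z. H(z)) & (forall x. J(x,x)) | (exists x1. ~Q(x1,x1))
Pull the quantifiers to the front (each side's bound variable is not free in the other side):
  exists u. forall v. exists z. forall x. exists x1. (~J(u,v) | J(u,u) | H(z) & J(x,x) | ~Q(x1,x1))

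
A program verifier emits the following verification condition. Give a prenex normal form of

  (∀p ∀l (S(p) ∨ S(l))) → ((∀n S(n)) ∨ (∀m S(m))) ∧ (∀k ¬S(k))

∃p ∃l ∀n ∀m ∀k (¬S(p) ∧ ¬S(l) ∨ (S(n) ∨ S(m)) ∧ ¬S(k))

First replace A → B with ¬A ∨ B.
  ¬(∀p ∀l (S(p) ∨ S(l))) ∨ ((∀n S(n)) ∨ (∀m S(m))) ∧ (∀k ¬S(k))
Push ¬ through the quantifiers and connectives to reach negation normal form:
  (∃p ∃l (¬S(p) ∧ ¬S(l))) ∨ ((∀n S(n)) ∨ (∀m S(m))) ∧ (∀k ¬S(k))
Finally move all quantifiers to the prefix:
  ∃p ∃l ∀n ∀m ∀k (¬S(p) ∧ ¬S(l) ∨ (S(n) ∨ S(m)) ∧ ¬S(k))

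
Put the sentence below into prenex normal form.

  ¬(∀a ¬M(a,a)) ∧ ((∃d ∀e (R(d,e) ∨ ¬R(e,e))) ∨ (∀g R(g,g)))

∃a ∃d ∀e ∀g (M(a,a) ∧ (R(d,e) ∨ ¬R(e,e) ∨ R(g,g)))

Push ¬ through the quantifiers and connectives to reach negation normal form:
  (∃a M(a,a)) ∧ ((∃d ∀e (R(d,e) ∨ ¬R(e,e))) ∨ (∀g R(g,g)))
All bound variables are already distinct, so no renaming is needed.
Pull the quantifiers to the front (each side's bound variable is not free in the other side):
  ∃a ∃d ∀e ∀g (M(a,a) ∧ (R(d,e) ∨ ¬R(e,e) ∨ R(g,g)))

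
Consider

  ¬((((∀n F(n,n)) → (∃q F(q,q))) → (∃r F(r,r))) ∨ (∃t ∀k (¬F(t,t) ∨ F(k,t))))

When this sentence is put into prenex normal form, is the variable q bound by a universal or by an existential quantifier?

First replace A → B with ¬A ∨ B.
  ¬(¬(¬(∀n F(n,n)) ∨ (∃q F(q,q))) ∨ (∃r F(r,r)) ∨ (∃t ∀k (¬F(t,t) ∨ F(k,t))))
Drive negations inward (¬∀x A ≡ ∃x ¬A, ¬∃x A ≡ ∀x ¬A, De Morgan for ∧/∨):
  ((∃n ¬F(n,n)) ∨ (∃q F(q,q))) ∧ (∀r ¬F(r,r)) ∧ (∀t ∃k (F(t,t) ∧ ¬F(k,t)))
Extract every quantifier outward, since the variables are now distinct and don't occur free across branches:
  ∃n ∃q ∀r ∀t ∃k ((¬F(n,n) ∨ F(q,q)) ∧ ¬F(r,r) ∧ F(t,t) ∧ ¬F(k,t))
The quantifier ∃q sits under an even number of negations (counting the antecedent side of each →), so it remains existential.

existential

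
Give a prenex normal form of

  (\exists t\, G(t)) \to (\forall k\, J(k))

Eliminate → and ↔ using ¬ and ∨.
  \neg (\exists t\, G(t)) \lor (\forall k\, J(k))
Push ¬ through the quantifiers and connectives to reach negation normal form:
  (\forall t\, \neg G(t)) \lor (\forall k\, J(k))
All bound variables are already distinct, so no renaming is needed.
Extract every quantifier outward, since the variables are now distinct and don't occur free across branches:
  \forall t\, \forall k\, (\neg G(t) \lor J(k))

\forall t\, \forall k\, (\neg G(t) \lor J(k))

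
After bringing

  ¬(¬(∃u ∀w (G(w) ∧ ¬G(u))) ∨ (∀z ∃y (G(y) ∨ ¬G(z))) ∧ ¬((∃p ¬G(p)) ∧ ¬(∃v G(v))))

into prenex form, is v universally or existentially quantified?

universal

Drive negations inward (¬∀x A ≡ ∃x ¬A, ¬∃x A ≡ ∀x ¬A, De Morgan for ∧/∨):
  (∃u ∀w (G(w) ∧ ¬G(u))) ∧ ((∃z ∀y (¬G(y) ∧ G(z))) ∨ (∃p ¬G(p)) ∧ (∀v ¬G(v)))
Finally move all quantifiers to the prefix:
  ∃u ∀w ∃z ∀y ∃p ∀v (G(w) ∧ ¬G(u) ∧ (¬G(y) ∧ G(z) ∨ ¬G(p) ∧ ¬G(v)))
The quantifier ∃v sits under an odd number of negations, so it flips to ∀v.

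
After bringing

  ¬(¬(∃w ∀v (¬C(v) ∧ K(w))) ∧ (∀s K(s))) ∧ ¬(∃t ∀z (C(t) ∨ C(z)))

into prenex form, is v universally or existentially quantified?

Move each ¬ inward, flipping quantifiers it crosses:
  ((∃w ∀v (¬C(v) ∧ K(w))) ∨ (∃s ¬K(s))) ∧ (∀t ∃z (¬C(t) ∧ ¬C(z)))
Extract every quantifier outward, since the variables are now distinct and don't occur free across branches:
  ∃w ∀v ∃s ∀t ∃z ((¬C(v) ∧ K(w) ∨ ¬K(s)) ∧ ¬C(t) ∧ ¬C(z))
The quantifier ∀v sits under an even number of negations, so it remains universal.

universal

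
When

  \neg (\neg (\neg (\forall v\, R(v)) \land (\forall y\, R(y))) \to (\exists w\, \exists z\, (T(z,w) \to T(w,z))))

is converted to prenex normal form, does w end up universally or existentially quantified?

universal

First replace A → B with ¬A ∨ B.
  \neg (\neg \neg (\neg (\forall v\, R(v)) \land (\forall y\, R(y))) \lor (\exists w\, \exists z\, (\neg T(z,w) \lor T(w,z))))
Move each ¬ inward, flipping quantifiers it crosses:
  ((\forall v\, R(v)) \lor (\exists y\, \neg R(y))) \land (\forall w\, \forall z\, (T(z,w) \land \neg T(w,z)))
All bound variables are already distinct, so no renaming is needed.
Pull the quantifiers to the front (each side's bound variable is not free in the other side):
  \forall v\, \exists y\, \forall w\, \forall z\, ((R(v) \lor \neg R(y)) \land T(z,w) \land \neg T(w,z))
The quantifier \exists w sits under an odd number of negations (counting the antecedent side of each →), so it flips to \forall w.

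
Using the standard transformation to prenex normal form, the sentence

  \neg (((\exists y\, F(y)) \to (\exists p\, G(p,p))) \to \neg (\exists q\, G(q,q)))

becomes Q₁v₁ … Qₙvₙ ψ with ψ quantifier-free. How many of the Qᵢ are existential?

2

Eliminate → and ↔ using ¬ and ∨.
  \neg (\neg (\neg (\exists y\, F(y)) \lor (\exists p\, G(p,p))) \lor \neg (\exists q\, G(q,q)))
Push ¬ through the quantifiers and connectives to reach negation normal form:
  ((\forall y\, \neg F(y)) \lor (\exists p\, G(p,p))) \land (\exists q\, G(q,q))
Pull the quantifiers to the front (each side's bound variable is not free in the other side):
  \forall y\, \exists p\, \exists q\, ((\neg F(y) \lor G(p,p)) \land G(q,q))
The prefix is \forall y \exists p \exists q: 1 universal, 2 existential.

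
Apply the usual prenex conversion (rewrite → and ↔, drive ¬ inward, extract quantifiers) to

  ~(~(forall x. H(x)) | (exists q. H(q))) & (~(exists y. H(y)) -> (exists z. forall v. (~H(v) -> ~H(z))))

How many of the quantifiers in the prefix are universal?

3

Rewrite implications/biconditionals: A → B as ¬A ∨ B.
  ~(~(forall x. H(x)) | (exists q. H(q))) & (~~(exists y. H(y)) | (exists z. forall v. (~~H(v) | ~H(z))))
Move each ¬ inward, flipping quantifiers it crosses:
  (forall x. H(x)) & (forall q. ~H(q)) & ((exists y. H(y)) | (exists z. forall v. (H(v) | ~H(z))))
Finally move all quantifiers to the prefix:
  forall x. forall q. exists y. exists z. forall v. (H(x) & ~H(q) & (H(y) | H(v) | ~H(z)))
The prefix is forall x forall q exists y exists z forall v: 3 universal, 2 existential.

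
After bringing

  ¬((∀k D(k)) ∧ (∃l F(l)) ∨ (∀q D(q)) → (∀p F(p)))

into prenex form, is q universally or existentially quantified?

Eliminate → and ↔ using ¬ and ∨.
  ¬(¬((∀k D(k)) ∧ (∃l F(l)) ∨ (∀q D(q))) ∨ (∀p F(p)))
Move each ¬ inward, flipping quantifiers it crosses:
  ((∀k D(k)) ∧ (∃l F(l)) ∨ (∀q D(q))) ∧ (∃p ¬F(p))
All bound variables are already distinct, so no renaming is needed.
Pull the quantifiers to the front (each side's bound variable is not free in the other side):
  ∀k ∃l ∀q ∃p ((D(k) ∧ F(l) ∨ D(q)) ∧ ¬F(p))
The quantifier ∀q sits under an even number of negations (counting the antecedent side of each →), so it remains universal.

universal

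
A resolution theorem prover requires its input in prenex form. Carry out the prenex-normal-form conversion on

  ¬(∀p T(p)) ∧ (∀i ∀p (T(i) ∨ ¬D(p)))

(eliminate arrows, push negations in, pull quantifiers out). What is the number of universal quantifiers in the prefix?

2

Drive negations inward (¬∀x A ≡ ∃x ¬A, ¬∃x A ≡ ∀x ¬A, De Morgan for ∧/∨):
  (∃p ¬T(p)) ∧ (∀i ∀p (T(i) ∨ ¬D(p)))
Standardize variables apart so no two quantifiers bind the same name: p↦c.
  (∃p ¬T(p)) ∧ (∀i ∀c (T(i) ∨ ¬D(c)))
Pull the quantifiers to the front (each side's bound variable is not free in the other side):
  ∃p ∀i ∀c (¬T(p) ∧ (T(i) ∨ ¬D(c)))
The prefix is ∃p ∀i ∀c: 2 universal, 1 existential.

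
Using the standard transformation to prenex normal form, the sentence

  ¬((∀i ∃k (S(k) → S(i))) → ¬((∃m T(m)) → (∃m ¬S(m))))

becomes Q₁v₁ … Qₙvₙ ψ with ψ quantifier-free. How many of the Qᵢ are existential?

2

Rewrite implications/biconditionals: A → B as ¬A ∨ B.
  ¬(¬(∀i ∃k (¬S(k) ∨ S(i))) ∨ ¬(¬(∃m T(m)) ∨ (∃m ¬S(m))))
Push ¬ through the quantifiers and connectives to reach negation normal form:
  (∀i ∃k (¬S(k) ∨ S(i))) ∧ ((∀m ¬T(m)) ∨ (∃m ¬S(m)))
Give each quantifier a distinct variable: m↦r.
  (∀i ∃k (¬S(k) ∨ S(i))) ∧ ((∀m ¬T(m)) ∨ (∃r ¬S(r)))
Pull the quantifiers to the front (each side's bound variable is not free in the other side):
  ∀i ∃k ∀m ∃r ((¬S(k) ∨ S(i)) ∧ (¬T(m) ∨ ¬S(r)))
The prefix is ∀i ∃k ∀m ∃r: 2 universal, 2 existential.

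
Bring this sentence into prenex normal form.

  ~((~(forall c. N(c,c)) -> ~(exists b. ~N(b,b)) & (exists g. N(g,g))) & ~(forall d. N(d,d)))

exists c. exists b. forall g. forall d. (~N(c,c) & (~N(b,b) | ~N(g,g)) | N(d,d))

Rewrite implications/biconditionals: A → B as ¬A ∨ B.
  ~((~~(forall c. N(c,c)) | ~(exists b. ~N(b,b)) & (exists g. N(g,g))) & ~(forall d. N(d,d)))
Move each ¬ inward, flipping quantifiers it crosses:
  (exists c. ~N(c,c)) & ((exists b. ~N(b,b)) | (forall g. ~N(g,g))) | (forall d. N(d,d))
All bound variables are already distinct, so no renaming is needed.
Pull the quantifiers to the front (each side's bound variable is not free in the other side):
  exists c. exists b. forall g. forall d. (~N(c,c) & (~N(b,b) | ~N(g,g)) | N(d,d))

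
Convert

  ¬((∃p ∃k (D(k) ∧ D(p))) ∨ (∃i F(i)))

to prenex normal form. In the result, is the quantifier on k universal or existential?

Move each ¬ inward, flipping quantifiers it crosses:
  (∀p ∀k (¬D(k) ∨ ¬D(p))) ∧ (∀i ¬F(i))
Extract every quantifier outward, since the variables are now distinct and don't occur free across branches:
  ∀p ∀k ∀i ((¬D(k) ∨ ¬D(p)) ∧ ¬F(i))
The quantifier ∃k sits under an odd number of negations, so it flips to ∀k.

universal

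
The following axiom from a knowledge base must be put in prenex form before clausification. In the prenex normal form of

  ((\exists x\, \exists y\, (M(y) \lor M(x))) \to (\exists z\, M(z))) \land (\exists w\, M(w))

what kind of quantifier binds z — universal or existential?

First replace A → B with ¬A ∨ B.
  (\neg (\exists x\, \exists y\, (M(y) \lor M(x))) \lor (\exists z\, M(z))) \land (\exists w\, M(w))
Move each ¬ inward, flipping quantifiers it crosses:
  ((\forall x\, \forall y\, (\neg M(y) \land \neg M(x))) \lor (\exists z\, M(z))) \land (\exists w\, M(w))
All bound variables are already distinct, so no renaming is needed.
Extract every quantifier outward, since the variables are now distinct and don't occur free across branches:
  \forall x\, \forall y\, \exists z\, \exists w\, ((\neg M(y) \land \neg M(x) \lor M(z)) \land M(w))
The quantifier \exists z sits under an even number of negations (counting the antecedent side of each →), so it remains existential.

existential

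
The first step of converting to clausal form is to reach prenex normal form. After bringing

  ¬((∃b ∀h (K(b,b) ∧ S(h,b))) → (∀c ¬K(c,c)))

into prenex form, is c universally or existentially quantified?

Rewrite implications/biconditionals: A → B as ¬A ∨ B.
  ¬(¬(∃b ∀h (K(b,b) ∧ S(h,b))) ∨ (∀c ¬K(c,c)))
Drive negations inward (¬∀x A ≡ ∃x ¬A, ¬∃x A ≡ ∀x ¬A, De Morgan for ∧/∨):
  (∃b ∀h (K(b,b) ∧ S(h,b))) ∧ (∃c K(c,c))
Finally move all quantifiers to the prefix:
  ∃b ∀h ∃c (K(b,b) ∧ S(h,b) ∧ K(c,c))
The quantifier ∀c sits under an odd number of negations (counting the antecedent side of each →), so it flips to ∃c.

existential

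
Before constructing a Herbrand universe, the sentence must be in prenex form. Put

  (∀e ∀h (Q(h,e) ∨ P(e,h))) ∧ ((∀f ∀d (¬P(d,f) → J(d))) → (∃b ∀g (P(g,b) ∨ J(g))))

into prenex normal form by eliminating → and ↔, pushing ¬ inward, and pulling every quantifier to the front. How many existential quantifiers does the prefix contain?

3

Rewrite implications/biconditionals: A → B as ¬A ∨ B.
  (∀e ∀h (Q(h,e) ∨ P(e,h))) ∧ (¬(∀f ∀d (¬¬P(d,f) ∨ J(d))) ∨ (∃b ∀g (P(g,b) ∨ J(g))))
Move each ¬ inward, flipping quantifiers it crosses:
  (∀e ∀h (Q(h,e) ∨ P(e,h))) ∧ ((∃f ∃d (¬P(d,f) ∧ ¬J(d))) ∨ (∃b ∀g (P(g,b) ∨ J(g))))
Finally move all quantifiers to the prefix:
  ∀e ∀h ∃f ∃d ∃b ∀g ((Q(h,e) ∨ P(e,h)) ∧ (¬P(d,f) ∧ ¬J(d) ∨ P(g,b) ∨ J(g)))
The prefix is ∀e ∀h ∃f ∃d ∃b ∀g: 3 universal, 3 existential.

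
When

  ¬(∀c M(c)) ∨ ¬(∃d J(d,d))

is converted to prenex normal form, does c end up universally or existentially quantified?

existential

Drive negations inward (¬∀x A ≡ ∃x ¬A, ¬∃x A ≡ ∀x ¬A, De Morgan for ∧/∨):
  (∃c ¬M(c)) ∨ (∀d ¬J(d,d))
Finally move all quantifiers to the prefix:
  ∃c ∀d (¬M(c) ∨ ¬J(d,d))
The quantifier ∀c sits under an odd number of negations, so it flips to ∃c.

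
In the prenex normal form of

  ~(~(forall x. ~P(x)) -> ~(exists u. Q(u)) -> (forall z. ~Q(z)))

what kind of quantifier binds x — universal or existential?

existential

Eliminate → and ↔ using ¬ and ∨.
  ~(~~(forall x. ~P(x)) | ~~(exists u. Q(u)) | (forall z. ~Q(z)))
Drive negations inward (¬∀x A ≡ ∃x ¬A, ¬∃x A ≡ ∀x ¬A, De Morgan for ∧/∨):
  (exists x. P(x)) & (forall u. ~Q(u)) & (exists z. Q(z))
All bound variables are already distinct, so no renaming is needed.
Extract every quantifier outward, since the variables are now distinct and don't occur free across branches:
  exists x. forall u. exists z. (P(x) & ~Q(u) & Q(z))
The quantifier forall x sits under an odd number of negations (counting the antecedent side of each →), so it flips to exists x.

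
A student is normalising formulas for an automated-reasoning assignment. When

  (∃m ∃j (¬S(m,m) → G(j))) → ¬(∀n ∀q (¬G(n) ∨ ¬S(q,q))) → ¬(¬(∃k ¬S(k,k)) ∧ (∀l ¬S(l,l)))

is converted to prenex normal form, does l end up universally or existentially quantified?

existential

First replace A → B with ¬A ∨ B.
  ¬(∃m ∃j (¬¬S(m,m) ∨ G(j))) ∨ ¬¬(∀n ∀q (¬G(n) ∨ ¬S(q,q))) ∨ ¬(¬(∃k ¬S(k,k)) ∧ (∀l ¬S(l,l)))
Push ¬ through the quantifiers and connectives to reach negation normal form:
  (∀m ∀j (¬S(m,m) ∧ ¬G(j))) ∨ (∀n ∀q (¬G(n) ∨ ¬S(q,q))) ∨ (∃k ¬S(k,k)) ∨ (∃l S(l,l))
All bound variables are already distinct, so no renaming is needed.
Finally move all quantifiers to the prefix:
  ∀m ∀j ∀n ∀q ∃k ∃l (¬S(m,m) ∧ ¬G(j) ∨ ¬G(n) ∨ ¬S(q,q) ∨ ¬S(k,k) ∨ S(l,l))
The quantifier ∀l sits under an odd number of negations (counting the antecedent side of each →), so it flips to ∃l.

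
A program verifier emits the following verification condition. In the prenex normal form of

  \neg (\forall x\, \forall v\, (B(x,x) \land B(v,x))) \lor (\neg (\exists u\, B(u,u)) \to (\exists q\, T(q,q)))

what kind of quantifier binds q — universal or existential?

Eliminate → and ↔ using ¬ and ∨.
  \neg (\forall x\, \forall v\, (B(x,x) \land B(v,x))) \lor \neg \neg (\exists u\, B(u,u)) \lor (\exists q\, T(q,q))
Drive negations inward (¬∀x A ≡ ∃x ¬A, ¬∃x A ≡ ∀x ¬A, De Morgan for ∧/∨):
  (\exists x\, \exists v\, (\neg B(x,x) \lor \neg B(v,x))) \lor (\exists u\, B(u,u)) \lor (\exists q\, T(q,q))
Finally move all quantifiers to the prefix:
  \exists x\, \exists v\, \exists u\, \exists q\, (\neg B(x,x) \lor \neg B(v,x) \lor B(u,u) \lor T(q,q))
The quantifier \exists q sits under an even number of negations (counting the antecedent side of each →), so it remains existential.

existential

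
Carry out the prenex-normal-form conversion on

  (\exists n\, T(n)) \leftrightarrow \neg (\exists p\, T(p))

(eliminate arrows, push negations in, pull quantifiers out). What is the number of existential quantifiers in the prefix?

First replace A → B with ¬A ∨ B; A ↔ B as (¬A ∨ B) ∧ (¬B ∨ A).
  (\neg (\exists n\, T(n)) \lor \neg (\exists p\, T(p))) \land (\neg \neg (\exists p\, T(p)) \lor (\exists n\, T(n)))
Push ¬ through the quantifiers and connectives to reach negation normal form:
  ((\forall n\, \neg T(n)) \lor (\forall p\, \neg T(p))) \land ((\exists p\, T(p)) \lor (\exists n\, T(n)))
Give each quantifier a distinct variable: p↦c, n↦v1.
  ((\forall n\, \neg T(n)) \lor (\forall p\, \neg T(p))) \land ((\exists c\, T(c)) \lor (\exists v1\, T(v1)))
Pull the quantifiers to the front (each side's bound variable is not free in the other side):
  \forall n\, \forall p\, \exists c\, \exists v1\, ((\neg T(n) \lor \neg T(p)) \land (T(c) \lor T(v1)))
The prefix is \forall n \forall p \exists c \exists v1: 2 universal, 2 existential.

2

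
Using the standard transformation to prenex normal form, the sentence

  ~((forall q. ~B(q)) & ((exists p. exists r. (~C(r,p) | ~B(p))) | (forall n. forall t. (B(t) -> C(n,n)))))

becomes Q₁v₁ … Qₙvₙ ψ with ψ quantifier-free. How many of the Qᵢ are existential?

3

Eliminate → and ↔ using ¬ and ∨.
  ~((forall q. ~B(q)) & ((exists p. exists r. (~C(r,p) | ~B(p))) | (forall n. forall t. (~B(t) | C(n,n)))))
Drive negations inward (¬∀x A ≡ ∃x ¬A, ¬∃x A ≡ ∀x ¬A, De Morgan for ∧/∨):
  (exists q. B(q)) | (forall p. forall r. (C(r,p) & B(p))) & (exists n. exists t. (B(t) & ~C(n,n)))
All bound variables are already distinct, so no renaming is needed.
Pull the quantifiers to the front (each side's bound variable is not free in the other side):
  exists q. forall p. forall r. exists n. exists t. (B(q) | C(r,p) & B(p) & B(t) & ~C(n,n))
The prefix is exists q forall p forall r exists n exists t: 2 universal, 3 existential.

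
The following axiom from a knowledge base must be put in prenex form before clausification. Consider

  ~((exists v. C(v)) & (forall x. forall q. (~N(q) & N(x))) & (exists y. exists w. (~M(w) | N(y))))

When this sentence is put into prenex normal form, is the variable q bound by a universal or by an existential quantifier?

existential

Move each ¬ inward, flipping quantifiers it crosses:
  (forall v. ~C(v)) | (exists x. exists q. (N(q) | ~N(x))) | (forall y. forall w. (M(w) & ~N(y)))
Pull the quantifiers to the front (each side's bound variable is not free in the other side):
  forall v. exists x. exists q. forall y. forall w. (~C(v) | N(q) | ~N(x) | M(w) & ~N(y))
The quantifier forall q sits under an odd number of negations, so it flips to exists q.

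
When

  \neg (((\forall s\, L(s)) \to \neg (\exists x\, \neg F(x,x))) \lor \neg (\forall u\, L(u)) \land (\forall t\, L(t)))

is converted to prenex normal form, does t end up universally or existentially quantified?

Eliminate → and ↔ using ¬ and ∨.
  \neg (\neg (\forall s\, L(s)) \lor \neg (\exists x\, \neg F(x,x)) \lor \neg (\forall u\, L(u)) \land (\forall t\, L(t)))
Move each ¬ inward, flipping quantifiers it crosses:
  (\forall s\, L(s)) \land (\exists x\, \neg F(x,x)) \land ((\forall u\, L(u)) \lor (\exists t\, \neg L(t)))
Finally move all quantifiers to the prefix:
  \forall s\, \exists x\, \forall u\, \exists t\, (L(s) \land \neg F(x,x) \land (L(u) \lor \neg L(t)))
The quantifier \forall t sits under an odd number of negations (counting the antecedent side of each →), so it flips to \exists t.

existential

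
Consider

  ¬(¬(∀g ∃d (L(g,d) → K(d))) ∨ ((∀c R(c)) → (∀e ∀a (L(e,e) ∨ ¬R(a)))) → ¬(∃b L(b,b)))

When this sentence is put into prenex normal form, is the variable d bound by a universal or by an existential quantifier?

universal

First replace A → B with ¬A ∨ B.
  ¬(¬(¬(∀g ∃d (¬L(g,d) ∨ K(d))) ∨ ¬(∀c R(c)) ∨ (∀e ∀a (L(e,e) ∨ ¬R(a)))) ∨ ¬(∃b L(b,b)))
Drive negations inward (¬∀x A ≡ ∃x ¬A, ¬∃x A ≡ ∀x ¬A, De Morgan for ∧/∨):
  ((∃g ∀d (L(g,d) ∧ ¬K(d))) ∨ (∃c ¬R(c)) ∨ (∀e ∀a (L(e,e) ∨ ¬R(a)))) ∧ (∃b L(b,b))
Pull the quantifiers to the front (each side's bound variable is not free in the other side):
  ∃g ∀d ∃c ∀e ∀a ∃b ((L(g,d) ∧ ¬K(d) ∨ ¬R(c) ∨ L(e,e) ∨ ¬R(a)) ∧ L(b,b))
The quantifier ∃d sits under an odd number of negations (counting the antecedent side of each →), so it flips to ∀d.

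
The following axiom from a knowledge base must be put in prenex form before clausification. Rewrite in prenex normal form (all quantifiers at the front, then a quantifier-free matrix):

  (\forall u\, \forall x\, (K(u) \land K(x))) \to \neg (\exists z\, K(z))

\exists u\, \exists x\, \forall z\, (\neg K(u) \lor \neg K(x) \lor \neg K(z))

First replace A → B with ¬A ∨ B.
  \neg (\forall u\, \forall x\, (K(u) \land K(x))) \lor \neg (\exists z\, K(z))
Drive negations inward (¬∀x A ≡ ∃x ¬A, ¬∃x A ≡ ∀x ¬A, De Morgan for ∧/∨):
  (\exists u\, \exists x\, (\neg K(u) \lor \neg K(x))) \lor (\forall z\, \neg K(z))
All bound variables are already distinct, so no renaming is needed.
Extract every quantifier outward, since the variables are now distinct and don't occur free across branches:
  \exists u\, \exists x\, \forall z\, (\neg K(u) \lor \neg K(x) \lor \neg K(z))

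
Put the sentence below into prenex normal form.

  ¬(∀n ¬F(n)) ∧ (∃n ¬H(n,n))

∃n ∃v1 (F(n) ∧ ¬H(v1,v1))

Drive negations inward (¬∀x A ≡ ∃x ¬A, ¬∃x A ≡ ∀x ¬A, De Morgan for ∧/∨):
  (∃n F(n)) ∧ (∃n ¬H(n,n))
Give each quantifier a distinct variable: n↦v1.
  (∃n F(n)) ∧ (∃v1 ¬H(v1,v1))
Pull the quantifiers to the front (each side's bound variable is not free in the other side):
  ∃n ∃v1 (F(n) ∧ ¬H(v1,v1))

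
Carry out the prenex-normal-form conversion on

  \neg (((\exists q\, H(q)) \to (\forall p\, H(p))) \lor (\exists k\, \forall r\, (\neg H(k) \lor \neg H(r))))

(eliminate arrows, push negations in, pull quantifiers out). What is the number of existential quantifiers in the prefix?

Rewrite implications/biconditionals: A → B as ¬A ∨ B.
  \neg (\neg (\exists q\, H(q)) \lor (\forall p\, H(p)) \lor (\exists k\, \forall r\, (\neg H(k) \lor \neg H(r))))
Drive negations inward (¬∀x A ≡ ∃x ¬A, ¬∃x A ≡ ∀x ¬A, De Morgan for ∧/∨):
  (\exists q\, H(q)) \land (\exists p\, \neg H(p)) \land (\forall k\, \exists r\, (H(k) \land H(r)))
Extract every quantifier outward, since the variables are now distinct and don't occur free across branches:
  \exists q\, \exists p\, \forall k\, \exists r\, (H(q) \land \neg H(p) \land H(k) \land H(r))
The prefix is \exists q \exists p \forall k \exists r: 1 universal, 3 existential.

3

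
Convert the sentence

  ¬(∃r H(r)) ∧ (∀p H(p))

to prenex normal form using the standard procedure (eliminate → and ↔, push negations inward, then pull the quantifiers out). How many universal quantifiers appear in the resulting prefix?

Drive negations inward (¬∀x A ≡ ∃x ¬A, ¬∃x A ≡ ∀x ¬A, De Morgan for ∧/∨):
  (∀r ¬H(r)) ∧ (∀p H(p))
Pull the quantifiers to the front (each side's bound variable is not free in the other side):
  ∀r ∀p (¬H(r) ∧ H(p))
The prefix is ∀r ∀p: 2 universal, 0 existential.

2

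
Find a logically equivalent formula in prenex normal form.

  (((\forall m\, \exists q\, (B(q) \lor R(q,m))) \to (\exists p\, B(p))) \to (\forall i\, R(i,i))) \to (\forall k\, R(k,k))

\exists m\, \forall q\, \exists p\, \exists i\, \forall k\, ((\neg B(q) \land \neg R(q,m) \lor B(p)) \land \neg R(i,i) \lor R(k,k))

Eliminate → and ↔ using ¬ and ∨.
  \neg (\neg (\neg (\forall m\, \exists q\, (B(q) \lor R(q,m))) \lor (\exists p\, B(p))) \lor (\forall i\, R(i,i))) \lor (\forall k\, R(k,k))
Push ¬ through the quantifiers and connectives to reach negation normal form:
  ((\exists m\, \forall q\, (\neg B(q) \land \neg R(q,m))) \lor (\exists p\, B(p))) \land (\exists i\, \neg R(i,i)) \lor (\forall k\, R(k,k))
All bound variables are already distinct, so no renaming is needed.
Extract every quantifier outward, since the variables are now distinct and don't occur free across branches:
  \exists m\, \forall q\, \exists p\, \exists i\, \forall k\, ((\neg B(q) \land \neg R(q,m) \lor B(p)) \land \neg R(i,i) \lor R(k,k))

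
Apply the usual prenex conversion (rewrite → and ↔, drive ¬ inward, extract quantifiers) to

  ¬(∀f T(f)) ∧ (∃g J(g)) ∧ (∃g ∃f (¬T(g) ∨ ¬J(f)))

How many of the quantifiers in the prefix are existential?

4

Move each ¬ inward, flipping quantifiers it crosses:
  (∃f ¬T(f)) ∧ (∃g J(g)) ∧ (∃g ∃f (¬T(g) ∨ ¬J(f)))
Standardize variables apart so no two quantifiers bind the same name: g↦z, f↦x.
  (∃f ¬T(f)) ∧ (∃g J(g)) ∧ (∃z ∃x (¬T(z) ∨ ¬J(x)))
Finally move all quantifiers to the prefix:
  ∃f ∃g ∃z ∃x (¬T(f) ∧ J(g) ∧ (¬T(z) ∨ ¬J(x)))
The prefix is ∃f ∃g ∃z ∃x: 0 universal, 4 existential.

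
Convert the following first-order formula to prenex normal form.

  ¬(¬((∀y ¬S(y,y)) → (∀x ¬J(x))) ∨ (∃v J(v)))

∃y ∀x ∀v ((S(y,y) ∨ ¬J(x)) ∧ ¬J(v))

Eliminate → and ↔ using ¬ and ∨.
  ¬(¬(¬(∀y ¬S(y,y)) ∨ (∀x ¬J(x))) ∨ (∃v J(v)))
Push ¬ through the quantifiers and connectives to reach negation normal form:
  ((∃y S(y,y)) ∨ (∀x ¬J(x))) ∧ (∀v ¬J(v))
Finally move all quantifiers to the prefix:
  ∃y ∀x ∀v ((S(y,y) ∨ ¬J(x)) ∧ ¬J(v))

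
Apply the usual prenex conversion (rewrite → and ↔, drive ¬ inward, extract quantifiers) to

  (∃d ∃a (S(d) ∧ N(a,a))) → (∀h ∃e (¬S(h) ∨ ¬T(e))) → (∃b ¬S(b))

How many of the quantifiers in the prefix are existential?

Rewrite implications/biconditionals: A → B as ¬A ∨ B.
  ¬(∃d ∃a (S(d) ∧ N(a,a))) ∨ ¬(∀h ∃e (¬S(h) ∨ ¬T(e))) ∨ (∃b ¬S(b))
Push ¬ through the quantifiers and connectives to reach negation normal form:
  (∀d ∀a (¬S(d) ∨ ¬N(a,a))) ∨ (∃h ∀e (S(h) ∧ T(e))) ∨ (∃b ¬S(b))
Extract every quantifier outward, since the variables are now distinct and don't occur free across branches:
  ∀d ∀a ∃h ∀e ∃b (¬S(d) ∨ ¬N(a,a) ∨ S(h) ∧ T(e) ∨ ¬S(b))
The prefix is ∀d ∀a ∃h ∀e ∃b: 3 universal, 2 existential.

2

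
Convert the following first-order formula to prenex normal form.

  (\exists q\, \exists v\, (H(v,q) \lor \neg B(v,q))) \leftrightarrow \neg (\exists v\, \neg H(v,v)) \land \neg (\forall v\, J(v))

\forall q\, \forall v\, \forall r\, \exists w1\, \exists b\, \forall x\, \exists s\, \exists y1\, ((\neg H(v,q) \land B(v,q) \lor H(r,r) \land \neg J(w1)) \land (\neg H(b,b) \lor J(x) \lor H(y1,s) \lor \neg B(y1,s)))

Eliminate → and ↔ using ¬ and ∨; A ↔ B as (¬A ∨ B) ∧ (¬B ∨ A).
  (\neg (\exists q\, \exists v\, (H(v,q) \lor \neg B(v,q))) \lor \neg (\exists v\, \neg H(v,v)) \land \neg (\forall v\, J(v))) \land (\neg (\neg (\exists v\, \neg H(v,v)) \land \neg (\forall v\, J(v))) \lor (\exists q\, \exists v\, (H(v,q) \lor \neg B(v,q))))
Push ¬ through the quantifiers and connectives to reach negation normal form:
  ((\forall q\, \forall v\, (\neg H(v,q) \land B(v,q))) \lor (\forall v\, H(v,v)) \land (\exists v\, \neg J(v))) \land ((\exists v\, \neg H(v,v)) \lor (\forall v\, J(v)) \lor (\exists q\, \exists v\, (H(v,q) \lor \neg B(v,q))))
Rename bound variables to avoid capture: v↦r, v↦w1, v↦b, v↦x, q↦s, v↦y1.
  ((\forall q\, \forall v\, (\neg H(v,q) \land B(v,q))) \lor (\forall r\, H(r,r)) \land (\exists w1\, \neg J(w1))) \land ((\exists b\, \neg H(b,b)) \lor (\forall x\, J(x)) \lor (\exists s\, \exists y1\, (H(y1,s) \lor \neg B(y1,s))))
Extract every quantifier outward, since the variables are now distinct and don't occur free across branches:
  \forall q\, \forall v\, \forall r\, \exists w1\, \exists b\, \forall x\, \exists s\, \exists y1\, ((\neg H(v,q) \land B(v,q) \lor H(r,r) \land \neg J(w1)) \land (\neg H(b,b) \lor J(x) \lor H(y1,s) \lor \neg B(y1,s)))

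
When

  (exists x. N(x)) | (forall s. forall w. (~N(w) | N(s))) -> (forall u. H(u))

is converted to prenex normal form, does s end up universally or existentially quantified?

existential

First replace A → B with ¬A ∨ B.
  ~((exists x. N(x)) | (forall s. forall w. (~N(w) | N(s)))) | (forall u. H(u))
Drive negations inward (¬∀x A ≡ ∃x ¬A, ¬∃x A ≡ ∀x ¬A, De Morgan for ∧/∨):
  (forall x. ~N(x)) & (exists s. exists w. (N(w) & ~N(s))) | (forall u. H(u))
Finally move all quantifiers to the prefix:
  forall x. exists s. exists w. forall u. (~N(x) & N(w) & ~N(s) | H(u))
The quantifier forall s sits under an odd number of negations (counting the antecedent side of each →), so it flips to exists s.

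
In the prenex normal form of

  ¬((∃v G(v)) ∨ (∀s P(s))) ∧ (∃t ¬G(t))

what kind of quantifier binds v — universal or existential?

universal

Drive negations inward (¬∀x A ≡ ∃x ¬A, ¬∃x A ≡ ∀x ¬A, De Morgan for ∧/∨):
  (∀v ¬G(v)) ∧ (∃s ¬P(s)) ∧ (∃t ¬G(t))
All bound variables are already distinct, so no renaming is needed.
Extract every quantifier outward, since the variables are now distinct and don't occur free across branches:
  ∀v ∃s ∃t (¬G(v) ∧ ¬P(s) ∧ ¬G(t))
The quantifier ∃v sits under an odd number of negations, so it flips to ∀v.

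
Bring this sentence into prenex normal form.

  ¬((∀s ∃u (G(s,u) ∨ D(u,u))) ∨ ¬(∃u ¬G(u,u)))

∃s ∀u ∃x1 (¬G(s,u) ∧ ¬D(u,u) ∧ ¬G(x1,x1))

Push ¬ through the quantifiers and connectives to reach negation normal form:
  (∃s ∀u (¬G(s,u) ∧ ¬D(u,u))) ∧ (∃u ¬G(u,u))
Give each quantifier a distinct variable: u↦x1.
  (∃s ∀u (¬G(s,u) ∧ ¬D(u,u))) ∧ (∃x1 ¬G(x1,x1))
Finally move all quantifiers to the prefix:
  ∃s ∀u ∃x1 (¬G(s,u) ∧ ¬D(u,u) ∧ ¬G(x1,x1))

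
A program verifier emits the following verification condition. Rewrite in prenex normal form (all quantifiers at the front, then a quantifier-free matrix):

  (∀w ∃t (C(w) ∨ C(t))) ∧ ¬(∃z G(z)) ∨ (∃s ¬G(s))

∀w ∃t ∀z ∃s ((C(w) ∨ C(t)) ∧ ¬G(z) ∨ ¬G(s))

Drive negations inward (¬∀x A ≡ ∃x ¬A, ¬∃x A ≡ ∀x ¬A, De Morgan for ∧/∨):
  (∀w ∃t (C(w) ∨ C(t))) ∧ (∀z ¬G(z)) ∨ (∃s ¬G(s))
Finally move all quantifiers to the prefix:
  ∀w ∃t ∀z ∃s ((C(w) ∨ C(t)) ∧ ¬G(z) ∨ ¬G(s))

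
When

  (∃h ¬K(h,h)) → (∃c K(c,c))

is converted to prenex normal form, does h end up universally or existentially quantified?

universal

Rewrite implications/biconditionals: A → B as ¬A ∨ B.
  ¬(∃h ¬K(h,h)) ∨ (∃c K(c,c))
Push ¬ through the quantifiers and connectives to reach negation normal form:
  (∀h K(h,h)) ∨ (∃c K(c,c))
All bound variables are already distinct, so no renaming is needed.
Finally move all quantifiers to the prefix:
  ∀h ∃c (K(h,h) ∨ K(c,c))
The quantifier ∃h sits under an odd number of negations (counting the antecedent side of each →), so it flips to ∀h.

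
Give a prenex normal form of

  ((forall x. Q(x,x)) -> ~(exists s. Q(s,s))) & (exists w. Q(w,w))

exists x. forall s. exists w. ((~Q(x,x) | ~Q(s,s)) & Q(w,w))

Eliminate → and ↔ using ¬ and ∨.
  (~(forall x. Q(x,x)) | ~(exists s. Q(s,s))) & (exists w. Q(w,w))
Push ¬ through the quantifiers and connectives to reach negation normal form:
  ((exists x. ~Q(x,x)) | (forall s. ~Q(s,s))) & (exists w. Q(w,w))
Extract every quantifier outward, since the variables are now distinct and don't occur free across branches:
  exists x. forall s. exists w. ((~Q(x,x) | ~Q(s,s)) & Q(w,w))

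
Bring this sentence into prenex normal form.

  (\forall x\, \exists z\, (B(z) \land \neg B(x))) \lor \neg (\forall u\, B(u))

Drive negations inward (¬∀x A ≡ ∃x ¬A, ¬∃x A ≡ ∀x ¬A, De Morgan for ∧/∨):
  (\forall x\, \exists z\, (B(z) \land \neg B(x))) \lor (\exists u\, \neg B(u))
All bound variables are already distinct, so no renaming is needed.
Pull the quantifiers to the front (each side's bound variable is not free in the other side):
  \forall x\, \exists z\, \exists u\, (B(z) \land \neg B(x) \lor \neg B(u))

\forall x\, \exists z\, \exists u\, (B(z) \land \neg B(x) \lor \neg B(u))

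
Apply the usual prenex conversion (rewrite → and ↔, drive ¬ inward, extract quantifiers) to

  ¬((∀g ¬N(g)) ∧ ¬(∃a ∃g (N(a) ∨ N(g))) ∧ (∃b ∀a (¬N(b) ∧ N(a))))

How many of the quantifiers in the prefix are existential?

4

Drive negations inward (¬∀x A ≡ ∃x ¬A, ¬∃x A ≡ ∀x ¬A, De Morgan for ∧/∨):
  (∃g N(g)) ∨ (∃a ∃g (N(a) ∨ N(g))) ∨ (∀b ∃a (N(b) ∨ ¬N(a)))
Give each quantifier a distinct variable: g↦q, a↦w.
  (∃g N(g)) ∨ (∃a ∃q (N(a) ∨ N(q))) ∨ (∀b ∃w (N(b) ∨ ¬N(w)))
Pull the quantifiers to the front (each side's bound variable is not free in the other side):
  ∃g ∃a ∃q ∀b ∃w (N(g) ∨ N(a) ∨ N(q) ∨ N(b) ∨ ¬N(w))
The prefix is ∃g ∃a ∃q ∀b ∃w: 1 universal, 4 existential.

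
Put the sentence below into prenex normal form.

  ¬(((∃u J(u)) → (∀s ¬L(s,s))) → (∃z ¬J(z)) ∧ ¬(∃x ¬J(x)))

Eliminate → and ↔ using ¬ and ∨.
  ¬(¬(¬(∃u J(u)) ∨ (∀s ¬L(s,s))) ∨ (∃z ¬J(z)) ∧ ¬(∃x ¬J(x)))
Drive negations inward (¬∀x A ≡ ∃x ¬A, ¬∃x A ≡ ∀x ¬A, De Morgan for ∧/∨):
  ((∀u ¬J(u)) ∨ (∀s ¬L(s,s))) ∧ ((∀z J(z)) ∨ (∃x ¬J(x)))
All bound variables are already distinct, so no renaming is needed.
Pull the quantifiers to the front (each side's bound variable is not free in the other side):
  ∀u ∀s ∀z ∃x ((¬J(u) ∨ ¬L(s,s)) ∧ (J(z) ∨ ¬J(x)))

∀u ∀s ∀z ∃x ((¬J(u) ∨ ¬L(s,s)) ∧ (J(z) ∨ ¬J(x)))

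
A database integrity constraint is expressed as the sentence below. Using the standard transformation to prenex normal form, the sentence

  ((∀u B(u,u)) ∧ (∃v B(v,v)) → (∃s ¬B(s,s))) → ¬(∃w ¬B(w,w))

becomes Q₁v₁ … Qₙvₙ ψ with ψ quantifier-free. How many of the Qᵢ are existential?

1

Eliminate → and ↔ using ¬ and ∨.
  ¬(¬((∀u B(u,u)) ∧ (∃v B(v,v))) ∨ (∃s ¬B(s,s))) ∨ ¬(∃w ¬B(w,w))
Drive negations inward (¬∀x A ≡ ∃x ¬A, ¬∃x A ≡ ∀x ¬A, De Morgan for ∧/∨):
  (∀u B(u,u)) ∧ (∃v B(v,v)) ∧ (∀s B(s,s)) ∨ (∀w B(w,w))
All bound variables are already distinct, so no renaming is needed.
Pull the quantifiers to the front (each side's bound variable is not free in the other side):
  ∀u ∃v ∀s ∀w (B(u,u) ∧ B(v,v) ∧ B(s,s) ∨ B(w,w))
The prefix is ∀u ∃v ∀s ∀w: 3 universal, 1 existential.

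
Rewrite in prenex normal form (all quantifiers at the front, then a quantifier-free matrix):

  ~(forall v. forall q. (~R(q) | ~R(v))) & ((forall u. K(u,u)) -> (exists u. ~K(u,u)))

exists v. exists q. exists u. exists z1. (R(q) & R(v) & (~K(u,u) | ~K(z1,z1)))

Rewrite implications/biconditionals: A → B as ¬A ∨ B.
  ~(forall v. forall q. (~R(q) | ~R(v))) & (~(forall u. K(u,u)) | (exists u. ~K(u,u)))
Drive negations inward (¬∀x A ≡ ∃x ¬A, ¬∃x A ≡ ∀x ¬A, De Morgan for ∧/∨):
  (exists v. exists q. (R(q) & R(v))) & ((exists u. ~K(u,u)) | (exists u. ~K(u,u)))
Standardize variables apart so no two quantifiers bind the same name: u↦z1.
  (exists v. exists q. (R(q) & R(v))) & ((exists u. ~K(u,u)) | (exists z1. ~K(z1,z1)))
Pull the quantifiers to the front (each side's bound variable is not free in the other side):
  exists v. exists q. exists u. exists z1. (R(q) & R(v) & (~K(u,u) | ~K(z1,z1)))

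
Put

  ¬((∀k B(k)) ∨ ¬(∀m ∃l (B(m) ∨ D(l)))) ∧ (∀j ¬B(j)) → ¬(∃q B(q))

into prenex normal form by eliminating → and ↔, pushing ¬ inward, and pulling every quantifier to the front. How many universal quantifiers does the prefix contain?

First replace A → B with ¬A ∨ B.
  ¬(¬((∀k B(k)) ∨ ¬(∀m ∃l (B(m) ∨ D(l)))) ∧ (∀j ¬B(j))) ∨ ¬(∃q B(q))
Drive negations inward (¬∀x A ≡ ∃x ¬A, ¬∃x A ≡ ∀x ¬A, De Morgan for ∧/∨):
  (∀k B(k)) ∨ (∃m ∀l (¬B(m) ∧ ¬D(l))) ∨ (∃j B(j)) ∨ (∀q ¬B(q))
Extract every quantifier outward, since the variables are now distinct and don't occur free across branches:
  ∀k ∃m ∀l ∃j ∀q (B(k) ∨ ¬B(m) ∧ ¬D(l) ∨ B(j) ∨ ¬B(q))
The prefix is ∀k ∃m ∀l ∃j ∀q: 3 universal, 2 existential.

3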